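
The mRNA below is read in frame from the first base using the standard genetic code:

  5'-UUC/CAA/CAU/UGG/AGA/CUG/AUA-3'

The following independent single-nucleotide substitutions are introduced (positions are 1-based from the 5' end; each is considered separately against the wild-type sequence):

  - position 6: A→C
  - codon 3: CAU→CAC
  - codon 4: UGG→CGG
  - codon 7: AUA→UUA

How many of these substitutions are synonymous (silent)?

Codon 2: CAA (Gln) → CAC (His) — missense.
Codon 3: CAU (His) → CAC (His) — synonymous.
Codon 4: UGG (Trp) → CGG (Arg) — missense.
Codon 7: AUA (Ile) → UUA (Leu) — missense.
Synonymous: 1 of 4.

1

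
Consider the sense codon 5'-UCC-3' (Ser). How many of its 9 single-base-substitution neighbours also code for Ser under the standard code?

3

Position 1: none → 0 synonymous.
Position 2: none → 0 synonymous.
Position 3: UCU, UCA, UCG → 3 synonymous.
Total: 0 + 0 + 3 = 3.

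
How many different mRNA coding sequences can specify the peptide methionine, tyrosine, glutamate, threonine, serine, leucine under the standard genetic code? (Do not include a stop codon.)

576

Met: 1 codon.
Tyr: 2 codons.
Glu: 2 codons.
Thr: 4 codons.
Ser: 6 codons.
Leu: 6 codons.
1 × 2 × 2 × 4 × 6 × 6 = 576.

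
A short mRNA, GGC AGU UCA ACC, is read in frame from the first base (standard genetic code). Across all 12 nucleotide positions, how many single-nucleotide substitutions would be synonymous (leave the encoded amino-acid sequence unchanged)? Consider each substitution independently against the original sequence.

Codon 1 (GGC, Gly): 3 synonymous substitutions.
Codon 2 (AGU, Ser): 1 synonymous substitution.
Codon 3 (UCA, Ser): 3 synonymous substitutions.
Codon 4 (ACC, Thr): 3 synonymous substitutions.
Total: 3 + 1 + 3 + 3 = 10.

10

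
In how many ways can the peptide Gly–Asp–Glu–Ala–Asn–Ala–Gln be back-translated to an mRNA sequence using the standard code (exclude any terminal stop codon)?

1024

Gly: 4 codons.
Asp: 2 codons.
Glu: 2 codons.
Ala: 4 codons.
Asn: 2 codons.
Ala: 4 codons.
Gln: 2 codons.
4 × 2 × 2 × 4 × 2 × 4 × 2 = 1024.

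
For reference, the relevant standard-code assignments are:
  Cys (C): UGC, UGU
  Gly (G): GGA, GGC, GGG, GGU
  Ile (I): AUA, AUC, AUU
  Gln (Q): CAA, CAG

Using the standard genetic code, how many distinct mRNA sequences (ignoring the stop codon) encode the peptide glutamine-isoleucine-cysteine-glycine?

Gln: 2 codons.
Ile: 3 codons.
Cys: 2 codons.
Gly: 4 codons.
2 × 3 × 2 × 4 = 48.

48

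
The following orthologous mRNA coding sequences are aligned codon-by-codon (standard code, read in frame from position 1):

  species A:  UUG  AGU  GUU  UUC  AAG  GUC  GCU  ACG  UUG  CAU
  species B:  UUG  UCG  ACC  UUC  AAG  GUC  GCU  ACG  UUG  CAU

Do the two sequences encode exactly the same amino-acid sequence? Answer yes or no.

no

Codon 1: UUG Leu / UUG Leu — identical.
Codon 2: AGU Ser / UCG Ser — synonymous.
Codon 3: GUU Val / ACC Thr — nonsynonymous.
Codon 4: UUC Phe / UUC Phe — identical.
Codon 5: AAG Lys / AAG Lys — identical.
Codon 6: GUC Val / GUC Val — identical.
Codon 7: GCU Ala / GCU Ala — identical.
Codon 8: ACG Thr / ACG Thr — identical.
Codon 9: UUG Leu / UUG Leu — identical.
Codon 10: CAU His / CAU His — identical.
Nonsynonymous differences: 1 → different protein.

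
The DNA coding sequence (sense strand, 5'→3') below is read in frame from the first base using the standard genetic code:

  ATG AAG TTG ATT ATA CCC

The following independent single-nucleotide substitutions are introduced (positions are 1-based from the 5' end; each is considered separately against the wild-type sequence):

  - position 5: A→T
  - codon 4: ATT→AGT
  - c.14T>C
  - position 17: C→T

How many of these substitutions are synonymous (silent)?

Codon 2: AAG (Lys) → ATG (Met) — missense.
Codon 4: ATT (Ile) → AGT (Ser) — missense.
Codon 5: ATA (Ile) → ACA (Thr) — missense.
Codon 6: CCC (Pro) → CTC (Leu) — missense.
Synonymous: 0 of 4.

0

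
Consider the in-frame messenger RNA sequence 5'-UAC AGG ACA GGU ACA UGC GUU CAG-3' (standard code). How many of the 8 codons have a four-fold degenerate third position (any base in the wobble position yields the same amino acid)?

4

Codon 1 UAC (Tyr): third position 2-fold.
Codon 2 AGG (Arg): third position 2-fold.
Codon 3 ACA (Thr): third position 4-fold.
Codon 4 GGU (Gly): third position 4-fold.
Codon 5 ACA (Thr): third position 4-fold.
Codon 6 UGC (Cys): third position 2-fold.
Codon 7 GUU (Val): third position 4-fold.
Codon 8 CAG (Gln): third position 2-fold.
Four-fold degenerate third positions: 4.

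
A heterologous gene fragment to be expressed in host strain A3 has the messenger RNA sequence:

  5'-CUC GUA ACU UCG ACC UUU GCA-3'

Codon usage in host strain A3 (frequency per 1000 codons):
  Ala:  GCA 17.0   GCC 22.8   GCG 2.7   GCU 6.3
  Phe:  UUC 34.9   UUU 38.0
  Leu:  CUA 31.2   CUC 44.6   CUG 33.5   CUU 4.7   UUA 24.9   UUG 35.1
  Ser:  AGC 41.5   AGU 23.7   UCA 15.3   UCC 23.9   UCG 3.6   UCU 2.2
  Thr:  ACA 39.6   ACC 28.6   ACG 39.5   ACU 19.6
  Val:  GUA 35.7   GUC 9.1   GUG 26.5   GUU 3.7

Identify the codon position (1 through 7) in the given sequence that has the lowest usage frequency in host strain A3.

4

Codon 1 CUC (Leu): 44.6 per 1000.
Codon 2 GUA (Val): 35.7 per 1000.
Codon 3 ACU (Thr): 19.6 per 1000.
Codon 4 UCG (Ser): 3.6 per 1000.
Codon 5 ACC (Thr): 28.6 per 1000.
Codon 6 UUU (Phe): 38.0 per 1000.
Codon 7 GCA (Ala): 17.0 per 1000.
Lowest frequency is 3.6 at codon 4.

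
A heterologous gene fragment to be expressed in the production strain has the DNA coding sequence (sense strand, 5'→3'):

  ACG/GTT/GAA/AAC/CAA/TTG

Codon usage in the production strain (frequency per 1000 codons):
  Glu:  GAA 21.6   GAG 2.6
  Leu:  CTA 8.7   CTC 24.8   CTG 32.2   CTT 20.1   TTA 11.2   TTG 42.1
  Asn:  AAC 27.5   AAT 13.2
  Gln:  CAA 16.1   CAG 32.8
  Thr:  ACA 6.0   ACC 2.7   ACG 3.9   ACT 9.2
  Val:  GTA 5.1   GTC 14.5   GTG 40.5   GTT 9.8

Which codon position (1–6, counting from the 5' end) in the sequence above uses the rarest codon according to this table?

1

Codon 1 ACG (Thr): 3.9 per 1000.
Codon 2 GTT (Val): 9.8 per 1000.
Codon 3 GAA (Glu): 21.6 per 1000.
Codon 4 AAC (Asn): 27.5 per 1000.
Codon 5 CAA (Gln): 16.1 per 1000.
Codon 6 TTG (Leu): 42.1 per 1000.
Lowest frequency is 3.9 at codon 1.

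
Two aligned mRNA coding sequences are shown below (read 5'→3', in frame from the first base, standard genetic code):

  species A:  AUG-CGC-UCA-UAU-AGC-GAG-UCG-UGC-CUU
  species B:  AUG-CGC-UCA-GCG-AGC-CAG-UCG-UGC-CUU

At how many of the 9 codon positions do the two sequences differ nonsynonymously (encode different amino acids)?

2

Codon 1: AUG Met / AUG Met — identical.
Codon 2: CGC Arg / CGC Arg — identical.
Codon 3: UCA Ser / UCA Ser — identical.
Codon 4: UAU Tyr / GCG Ala — nonsynonymous.
Codon 5: AGC Ser / AGC Ser — identical.
Codon 6: GAG Glu / CAG Gln — nonsynonymous.
Codon 7: UCG Ser / UCG Ser — identical.
Codon 8: UGC Cys / UGC Cys — identical.
Codon 9: CUU Leu / CUU Leu — identical.
Nonsynonymous differences: 2.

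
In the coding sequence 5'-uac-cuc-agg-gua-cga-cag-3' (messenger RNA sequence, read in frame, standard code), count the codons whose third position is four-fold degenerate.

Codon 1 UAC (Tyr): third position 2-fold.
Codon 2 CUC (Leu): third position 4-fold.
Codon 3 AGG (Arg): third position 2-fold.
Codon 4 GUA (Val): third position 4-fold.
Codon 5 CGA (Arg): third position 4-fold.
Codon 6 CAG (Gln): third position 2-fold.
Four-fold degenerate third positions: 3.

3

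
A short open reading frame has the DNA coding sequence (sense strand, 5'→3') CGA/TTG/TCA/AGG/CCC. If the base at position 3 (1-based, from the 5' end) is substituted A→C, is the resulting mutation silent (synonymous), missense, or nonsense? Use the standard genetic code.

Position 3 falls in codon 1: CGA → Arg.
After the substitution the codon is CGC → Arg.
Both encode Arg, so the change is synonymous.

silent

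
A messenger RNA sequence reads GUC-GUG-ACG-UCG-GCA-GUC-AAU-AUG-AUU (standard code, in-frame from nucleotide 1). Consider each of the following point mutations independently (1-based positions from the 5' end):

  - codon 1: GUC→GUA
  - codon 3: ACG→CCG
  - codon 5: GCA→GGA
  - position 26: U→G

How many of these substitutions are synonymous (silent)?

1

Codon 1: GUC (Val) → GUA (Val) — synonymous.
Codon 3: ACG (Thr) → CCG (Pro) — missense.
Codon 5: GCA (Ala) → GGA (Gly) — missense.
Codon 9: AUU (Ile) → AGU (Ser) — missense.
Synonymous: 1 of 4.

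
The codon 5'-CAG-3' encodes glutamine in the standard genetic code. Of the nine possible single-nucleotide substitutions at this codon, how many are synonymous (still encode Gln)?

Position 1: none → 0 synonymous.
Position 2: none → 0 synonymous.
Position 3: CAA → 1 synonymous.
Total: 0 + 0 + 1 = 1.

1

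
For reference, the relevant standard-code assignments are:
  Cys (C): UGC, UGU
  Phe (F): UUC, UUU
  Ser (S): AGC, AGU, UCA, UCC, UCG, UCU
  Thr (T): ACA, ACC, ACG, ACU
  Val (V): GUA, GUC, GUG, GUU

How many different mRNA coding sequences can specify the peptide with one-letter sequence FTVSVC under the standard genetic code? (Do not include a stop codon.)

1536

Phe: 2 codons.
Thr: 4 codons.
Val: 4 codons.
Ser: 6 codons.
Val: 4 codons.
Cys: 2 codons.
2 × 4 × 4 × 6 × 4 × 2 = 1536.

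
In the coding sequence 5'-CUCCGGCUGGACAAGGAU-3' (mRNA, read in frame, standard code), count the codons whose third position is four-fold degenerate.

3

Codon 1 CUC (Leu): third position 4-fold.
Codon 2 CGG (Arg): third position 4-fold.
Codon 3 CUG (Leu): third position 4-fold.
Codon 4 GAC (Asp): third position 2-fold.
Codon 5 AAG (Lys): third position 2-fold.
Codon 6 GAU (Asp): third position 2-fold.
Four-fold degenerate third positions: 3.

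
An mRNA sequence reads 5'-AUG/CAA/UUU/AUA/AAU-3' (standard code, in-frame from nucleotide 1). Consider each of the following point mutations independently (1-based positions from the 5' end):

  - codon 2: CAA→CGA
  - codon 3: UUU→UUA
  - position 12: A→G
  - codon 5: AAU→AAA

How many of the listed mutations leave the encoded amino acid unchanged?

Codon 2: CAA (Gln) → CGA (Arg) — missense.
Codon 3: UUU (Phe) → UUA (Leu) — missense.
Codon 4: AUA (Ile) → AUG (Met) — missense.
Codon 5: AAU (Asn) → AAA (Lys) — missense.
Synonymous: 0 of 4.

0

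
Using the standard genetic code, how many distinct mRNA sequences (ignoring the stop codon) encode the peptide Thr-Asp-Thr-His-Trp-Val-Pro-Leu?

6144

Thr: 4 codons.
Asp: 2 codons.
Thr: 4 codons.
His: 2 codons.
Trp: 1 codon.
Val: 4 codons.
Pro: 4 codons.
Leu: 6 codons.
4 × 2 × 4 × 2 × 1 × 4 × 4 × 6 = 6144.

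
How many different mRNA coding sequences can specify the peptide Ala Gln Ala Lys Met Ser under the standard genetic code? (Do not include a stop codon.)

Ala: 4 codons.
Gln: 2 codons.
Ala: 4 codons.
Lys: 2 codons.
Met: 1 codon.
Ser: 6 codons.
4 × 2 × 4 × 2 × 1 × 6 = 384.

384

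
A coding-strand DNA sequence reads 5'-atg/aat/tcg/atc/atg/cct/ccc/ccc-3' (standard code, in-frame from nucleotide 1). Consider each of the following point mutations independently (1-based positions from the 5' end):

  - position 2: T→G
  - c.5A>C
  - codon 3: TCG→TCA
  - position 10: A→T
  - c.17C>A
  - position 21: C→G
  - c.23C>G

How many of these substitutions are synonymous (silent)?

Codon 1: ATG (Met) → AGG (Arg) — missense.
Codon 2: AAT (Asn) → ACT (Thr) — missense.
Codon 3: TCG (Ser) → TCA (Ser) — synonymous.
Codon 4: ATC (Ile) → TTC (Phe) — missense.
Codon 6: CCT (Pro) → CAT (His) — missense.
Codon 7: CCC (Pro) → CCG (Pro) — synonymous.
Codon 8: CCC (Pro) → CGC (Arg) — missense.
Synonymous: 2 of 7.

2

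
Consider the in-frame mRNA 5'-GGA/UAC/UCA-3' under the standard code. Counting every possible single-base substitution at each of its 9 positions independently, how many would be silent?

7

Codon 1 (GGA, Gly): 3 synonymous substitutions.
Codon 2 (UAC, Tyr): 1 synonymous substitution.
Codon 3 (UCA, Ser): 3 synonymous substitutions.
Total: 3 + 1 + 3 = 7.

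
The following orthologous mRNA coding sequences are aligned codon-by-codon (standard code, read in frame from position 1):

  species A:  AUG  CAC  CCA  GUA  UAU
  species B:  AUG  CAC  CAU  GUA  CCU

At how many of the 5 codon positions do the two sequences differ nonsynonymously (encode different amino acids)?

2

Codon 1: AUG Met / AUG Met — identical.
Codon 2: CAC His / CAC His — identical.
Codon 3: CCA Pro / CAU His — nonsynonymous.
Codon 4: GUA Val / GUA Val — identical.
Codon 5: UAU Tyr / CCU Pro — nonsynonymous.
Nonsynonymous differences: 2.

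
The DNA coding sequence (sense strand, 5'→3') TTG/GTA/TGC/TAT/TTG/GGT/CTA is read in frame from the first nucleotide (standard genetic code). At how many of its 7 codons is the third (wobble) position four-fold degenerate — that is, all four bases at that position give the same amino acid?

3

Codon 1 TTG (Leu): third position 2-fold.
Codon 2 GTA (Val): third position 4-fold.
Codon 3 TGC (Cys): third position 2-fold.
Codon 4 TAT (Tyr): third position 2-fold.
Codon 5 TTG (Leu): third position 2-fold.
Codon 6 GGT (Gly): third position 4-fold.
Codon 7 CTA (Leu): third position 4-fold.
Four-fold degenerate third positions: 3.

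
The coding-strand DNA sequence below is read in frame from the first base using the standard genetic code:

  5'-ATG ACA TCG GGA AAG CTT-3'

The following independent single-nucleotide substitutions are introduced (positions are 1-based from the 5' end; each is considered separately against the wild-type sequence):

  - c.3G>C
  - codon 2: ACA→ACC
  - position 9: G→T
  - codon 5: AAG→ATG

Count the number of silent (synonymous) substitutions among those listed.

2

Codon 1: ATG (Met) → ATC (Ile) — missense.
Codon 2: ACA (Thr) → ACC (Thr) — synonymous.
Codon 3: TCG (Ser) → TCT (Ser) — synonymous.
Codon 5: AAG (Lys) → ATG (Met) — missense.
Synonymous: 2 of 4.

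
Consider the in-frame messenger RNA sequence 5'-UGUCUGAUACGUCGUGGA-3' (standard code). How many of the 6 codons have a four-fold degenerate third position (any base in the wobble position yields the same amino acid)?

4

Codon 1 UGU (Cys): third position 2-fold.
Codon 2 CUG (Leu): third position 4-fold.
Codon 3 AUA (Ile): third position 3-fold.
Codon 4 CGU (Arg): third position 4-fold.
Codon 5 CGU (Arg): third position 4-fold.
Codon 6 GGA (Gly): third position 4-fold.
Four-fold degenerate third positions: 4.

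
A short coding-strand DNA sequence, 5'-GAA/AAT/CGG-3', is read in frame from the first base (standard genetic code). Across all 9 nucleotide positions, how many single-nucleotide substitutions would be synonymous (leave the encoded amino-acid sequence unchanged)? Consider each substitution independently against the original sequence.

6

Codon 1 (GAA, Glu): 1 synonymous substitution.
Codon 2 (AAT, Asn): 1 synonymous substitution.
Codon 3 (CGG, Arg): 4 synonymous substitutions.
Total: 1 + 1 + 4 = 6.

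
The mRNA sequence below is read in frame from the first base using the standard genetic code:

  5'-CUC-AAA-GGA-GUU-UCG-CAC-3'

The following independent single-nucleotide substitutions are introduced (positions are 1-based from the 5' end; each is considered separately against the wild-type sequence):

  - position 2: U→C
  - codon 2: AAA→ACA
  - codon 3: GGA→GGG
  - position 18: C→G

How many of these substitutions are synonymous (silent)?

Codon 1: CUC (Leu) → CCC (Pro) — missense.
Codon 2: AAA (Lys) → ACA (Thr) — missense.
Codon 3: GGA (Gly) → GGG (Gly) — synonymous.
Codon 6: CAC (His) → CAG (Gln) — missense.
Synonymous: 1 of 4.

1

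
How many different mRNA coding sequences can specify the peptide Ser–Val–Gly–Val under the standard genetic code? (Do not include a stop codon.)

384

Ser: 6 codons.
Val: 4 codons.
Gly: 4 codons.
Val: 4 codons.
6 × 4 × 4 × 4 = 384.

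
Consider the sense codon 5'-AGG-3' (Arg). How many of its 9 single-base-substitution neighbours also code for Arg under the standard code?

Position 1: CGG → 1 synonymous.
Position 2: none → 0 synonymous.
Position 3: AGA → 1 synonymous.
Total: 1 + 0 + 1 = 2.

2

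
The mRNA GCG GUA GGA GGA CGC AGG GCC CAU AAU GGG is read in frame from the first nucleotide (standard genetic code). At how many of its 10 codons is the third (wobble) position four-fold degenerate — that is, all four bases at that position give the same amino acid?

Codon 1 GCG (Ala): third position 4-fold.
Codon 2 GUA (Val): third position 4-fold.
Codon 3 GGA (Gly): third position 4-fold.
Codon 4 GGA (Gly): third position 4-fold.
Codon 5 CGC (Arg): third position 4-fold.
Codon 6 AGG (Arg): third position 2-fold.
Codon 7 GCC (Ala): third position 4-fold.
Codon 8 CAU (His): third position 2-fold.
Codon 9 AAU (Asn): third position 2-fold.
Codon 10 GGG (Gly): third position 4-fold.
Four-fold degenerate third positions: 7.

7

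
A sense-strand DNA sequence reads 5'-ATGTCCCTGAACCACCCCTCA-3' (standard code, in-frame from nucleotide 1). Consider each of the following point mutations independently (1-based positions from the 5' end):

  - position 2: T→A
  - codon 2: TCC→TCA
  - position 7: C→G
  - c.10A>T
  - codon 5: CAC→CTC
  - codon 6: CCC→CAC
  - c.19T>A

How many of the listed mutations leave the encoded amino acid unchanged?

Codon 1: ATG (Met) → AAG (Lys) — missense.
Codon 2: TCC (Ser) → TCA (Ser) — synonymous.
Codon 3: CTG (Leu) → GTG (Val) — missense.
Codon 4: AAC (Asn) → TAC (Tyr) — missense.
Codon 5: CAC (His) → CTC (Leu) — missense.
Codon 6: CCC (Pro) → CAC (His) — missense.
Codon 7: TCA (Ser) → ACA (Thr) — missense.
Synonymous: 1 of 7.

1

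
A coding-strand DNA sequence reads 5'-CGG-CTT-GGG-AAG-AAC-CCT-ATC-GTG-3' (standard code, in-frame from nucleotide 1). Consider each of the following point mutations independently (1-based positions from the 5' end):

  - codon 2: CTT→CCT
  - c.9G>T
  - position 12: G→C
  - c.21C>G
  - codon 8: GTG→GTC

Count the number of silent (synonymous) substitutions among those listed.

Codon 2: CTT (Leu) → CCT (Pro) — missense.
Codon 3: GGG (Gly) → GGT (Gly) — synonymous.
Codon 4: AAG (Lys) → AAC (Asn) — missense.
Codon 7: ATC (Ile) → ATG (Met) — missense.
Codon 8: GTG (Val) → GTC (Val) — synonymous.
Synonymous: 2 of 5.

2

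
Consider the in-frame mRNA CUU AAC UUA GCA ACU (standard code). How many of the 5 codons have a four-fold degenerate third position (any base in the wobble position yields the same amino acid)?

3

Codon 1 CUU (Leu): third position 4-fold.
Codon 2 AAC (Asn): third position 2-fold.
Codon 3 UUA (Leu): third position 2-fold.
Codon 4 GCA (Ala): third position 4-fold.
Codon 5 ACU (Thr): third position 4-fold.
Four-fold degenerate third positions: 3.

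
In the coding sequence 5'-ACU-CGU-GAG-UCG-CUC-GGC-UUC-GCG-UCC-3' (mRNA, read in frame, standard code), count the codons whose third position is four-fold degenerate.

Codon 1 ACU (Thr): third position 4-fold.
Codon 2 CGU (Arg): third position 4-fold.
Codon 3 GAG (Glu): third position 2-fold.
Codon 4 UCG (Ser): third position 4-fold.
Codon 5 CUC (Leu): third position 4-fold.
Codon 6 GGC (Gly): third position 4-fold.
Codon 7 UUC (Phe): third position 2-fold.
Codon 8 GCG (Ala): third position 4-fold.
Codon 9 UCC (Ser): third position 4-fold.
Four-fold degenerate third positions: 7.

7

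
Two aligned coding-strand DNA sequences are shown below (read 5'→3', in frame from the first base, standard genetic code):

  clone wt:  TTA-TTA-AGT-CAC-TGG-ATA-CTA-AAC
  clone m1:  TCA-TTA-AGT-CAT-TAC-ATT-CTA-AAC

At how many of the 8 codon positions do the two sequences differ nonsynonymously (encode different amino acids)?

Codon 1: TTA Leu / TCA Ser — nonsynonymous.
Codon 2: TTA Leu / TTA Leu — identical.
Codon 3: AGT Ser / AGT Ser — identical.
Codon 4: CAC His / CAT His — synonymous.
Codon 5: TGG Trp / TAC Tyr — nonsynonymous.
Codon 6: ATA Ile / ATT Ile — synonymous.
Codon 7: CTA Leu / CTA Leu — identical.
Codon 8: AAC Asn / AAC Asn — identical.
Nonsynonymous differences: 2.

2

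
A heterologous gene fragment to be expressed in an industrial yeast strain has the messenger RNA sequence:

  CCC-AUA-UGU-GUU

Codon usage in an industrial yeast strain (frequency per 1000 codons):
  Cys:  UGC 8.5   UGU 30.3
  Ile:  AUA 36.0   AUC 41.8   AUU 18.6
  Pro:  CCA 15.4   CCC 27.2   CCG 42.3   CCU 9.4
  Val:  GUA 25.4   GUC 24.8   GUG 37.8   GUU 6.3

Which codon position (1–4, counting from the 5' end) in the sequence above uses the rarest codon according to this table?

4

Codon 1 CCC (Pro): 27.2 per 1000.
Codon 2 AUA (Ile): 36.0 per 1000.
Codon 3 UGU (Cys): 30.3 per 1000.
Codon 4 GUU (Val): 6.3 per 1000.
Lowest frequency is 6.3 at codon 4.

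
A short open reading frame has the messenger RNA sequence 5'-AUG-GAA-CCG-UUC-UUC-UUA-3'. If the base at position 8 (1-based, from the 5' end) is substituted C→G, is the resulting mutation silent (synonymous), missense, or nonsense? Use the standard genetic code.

Position 8 falls in codon 3: CCG → Pro.
After the substitution the codon is CGG → Arg.
Pro ≠ Arg, so this is a missense mutation.

missense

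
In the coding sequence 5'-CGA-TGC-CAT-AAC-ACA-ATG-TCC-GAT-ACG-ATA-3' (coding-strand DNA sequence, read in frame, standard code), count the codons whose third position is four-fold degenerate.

Codon 1 CGA (Arg): third position 4-fold.
Codon 2 TGC (Cys): third position 2-fold.
Codon 3 CAT (His): third position 2-fold.
Codon 4 AAC (Asn): third position 2-fold.
Codon 5 ACA (Thr): third position 4-fold.
Codon 6 ATG (Met): third position 1-fold.
Codon 7 TCC (Ser): third position 4-fold.
Codon 8 GAT (Asp): third position 2-fold.
Codon 9 ACG (Thr): third position 4-fold.
Codon 10 ATA (Ile): third position 3-fold.
Four-fold degenerate third positions: 4.

4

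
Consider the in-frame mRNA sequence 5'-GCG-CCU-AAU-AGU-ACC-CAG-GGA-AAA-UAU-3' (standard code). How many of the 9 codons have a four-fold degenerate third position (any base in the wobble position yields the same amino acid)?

4

Codon 1 GCG (Ala): third position 4-fold.
Codon 2 CCU (Pro): third position 4-fold.
Codon 3 AAU (Asn): third position 2-fold.
Codon 4 AGU (Ser): third position 2-fold.
Codon 5 ACC (Thr): third position 4-fold.
Codon 6 CAG (Gln): third position 2-fold.
Codon 7 GGA (Gly): third position 4-fold.
Codon 8 AAA (Lys): third position 2-fold.
Codon 9 UAU (Tyr): third position 2-fold.
Four-fold degenerate third positions: 4.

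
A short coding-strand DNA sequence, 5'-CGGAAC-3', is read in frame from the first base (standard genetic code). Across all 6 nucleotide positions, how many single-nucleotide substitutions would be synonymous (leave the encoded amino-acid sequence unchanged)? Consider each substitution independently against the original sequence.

Codon 1 (CGG, Arg): 4 synonymous substitutions.
Codon 2 (AAC, Asn): 1 synonymous substitution.
Total: 4 + 1 = 5.

5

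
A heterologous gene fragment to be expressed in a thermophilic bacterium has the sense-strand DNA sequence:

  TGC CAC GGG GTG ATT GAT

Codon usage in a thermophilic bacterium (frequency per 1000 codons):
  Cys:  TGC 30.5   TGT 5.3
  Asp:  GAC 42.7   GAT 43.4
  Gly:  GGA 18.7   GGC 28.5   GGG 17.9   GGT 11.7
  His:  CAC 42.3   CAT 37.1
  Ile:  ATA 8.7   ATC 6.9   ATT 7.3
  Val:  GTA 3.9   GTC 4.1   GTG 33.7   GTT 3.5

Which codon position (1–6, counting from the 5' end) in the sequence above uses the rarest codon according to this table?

Codon 1 TGC (Cys): 30.5 per 1000.
Codon 2 CAC (His): 42.3 per 1000.
Codon 3 GGG (Gly): 17.9 per 1000.
Codon 4 GTG (Val): 33.7 per 1000.
Codon 5 ATT (Ile): 7.3 per 1000.
Codon 6 GAT (Asp): 43.4 per 1000.
Lowest frequency is 7.3 at codon 5.

5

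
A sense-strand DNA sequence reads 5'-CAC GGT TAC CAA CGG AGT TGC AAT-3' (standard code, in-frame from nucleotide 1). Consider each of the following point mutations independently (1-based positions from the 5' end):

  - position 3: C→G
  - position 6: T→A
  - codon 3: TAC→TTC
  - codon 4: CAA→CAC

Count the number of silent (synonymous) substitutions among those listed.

1

Codon 1: CAC (His) → CAG (Gln) — missense.
Codon 2: GGT (Gly) → GGA (Gly) — synonymous.
Codon 3: TAC (Tyr) → TTC (Phe) — missense.
Codon 4: CAA (Gln) → CAC (His) — missense.
Synonymous: 1 of 4.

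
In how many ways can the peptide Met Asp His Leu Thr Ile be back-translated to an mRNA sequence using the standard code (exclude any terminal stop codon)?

Met: 1 codon.
Asp: 2 codons.
His: 2 codons.
Leu: 6 codons.
Thr: 4 codons.
Ile: 3 codons.
1 × 2 × 2 × 6 × 4 × 3 = 288.

288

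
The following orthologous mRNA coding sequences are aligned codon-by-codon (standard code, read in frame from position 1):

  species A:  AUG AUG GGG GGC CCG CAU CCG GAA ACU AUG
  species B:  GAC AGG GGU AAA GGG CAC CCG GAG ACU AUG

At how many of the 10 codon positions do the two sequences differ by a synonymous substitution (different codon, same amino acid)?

Codon 1: AUG Met / GAC Asp — nonsynonymous.
Codon 2: AUG Met / AGG Arg — nonsynonymous.
Codon 3: GGG Gly / GGU Gly — synonymous.
Codon 4: GGC Gly / AAA Lys — nonsynonymous.
Codon 5: CCG Pro / GGG Gly — nonsynonymous.
Codon 6: CAU His / CAC His — synonymous.
Codon 7: CCG Pro / CCG Pro — identical.
Codon 8: GAA Glu / GAG Glu — synonymous.
Codon 9: ACU Thr / ACU Thr — identical.
Codon 10: AUG Met / AUG Met — identical.
Synonymous differences: 3.

3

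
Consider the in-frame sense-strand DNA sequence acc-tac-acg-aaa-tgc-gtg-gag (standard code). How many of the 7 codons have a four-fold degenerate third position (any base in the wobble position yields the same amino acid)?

3

Codon 1 ACC (Thr): third position 4-fold.
Codon 2 TAC (Tyr): third position 2-fold.
Codon 3 ACG (Thr): third position 4-fold.
Codon 4 AAA (Lys): third position 2-fold.
Codon 5 TGC (Cys): third position 2-fold.
Codon 6 GTG (Val): third position 4-fold.
Codon 7 GAG (Glu): third position 2-fold.
Four-fold degenerate third positions: 3.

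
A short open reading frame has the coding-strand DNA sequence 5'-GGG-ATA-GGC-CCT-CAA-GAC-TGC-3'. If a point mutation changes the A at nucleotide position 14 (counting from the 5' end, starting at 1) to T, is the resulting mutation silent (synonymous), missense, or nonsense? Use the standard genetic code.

missense

Position 14 falls in codon 5: CAA → Gln.
After the substitution the codon is CTA → Leu.
Gln ≠ Leu, so this is a missense mutation.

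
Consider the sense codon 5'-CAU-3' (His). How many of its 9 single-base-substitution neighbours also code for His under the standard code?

Position 1: none → 0 synonymous.
Position 2: none → 0 synonymous.
Position 3: CAC → 1 synonymous.
Total: 0 + 0 + 1 = 1.

1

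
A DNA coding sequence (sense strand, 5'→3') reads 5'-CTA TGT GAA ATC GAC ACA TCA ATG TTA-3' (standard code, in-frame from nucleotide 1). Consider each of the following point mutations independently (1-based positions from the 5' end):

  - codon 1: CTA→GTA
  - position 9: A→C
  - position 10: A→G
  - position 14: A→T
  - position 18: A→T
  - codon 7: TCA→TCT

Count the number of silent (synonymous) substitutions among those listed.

Codon 1: CTA (Leu) → GTA (Val) — missense.
Codon 3: GAA (Glu) → GAC (Asp) — missense.
Codon 4: ATC (Ile) → GTC (Val) — missense.
Codon 5: GAC (Asp) → GTC (Val) — missense.
Codon 6: ACA (Thr) → ACT (Thr) — synonymous.
Codon 7: TCA (Ser) → TCT (Ser) — synonymous.
Synonymous: 2 of 6.

2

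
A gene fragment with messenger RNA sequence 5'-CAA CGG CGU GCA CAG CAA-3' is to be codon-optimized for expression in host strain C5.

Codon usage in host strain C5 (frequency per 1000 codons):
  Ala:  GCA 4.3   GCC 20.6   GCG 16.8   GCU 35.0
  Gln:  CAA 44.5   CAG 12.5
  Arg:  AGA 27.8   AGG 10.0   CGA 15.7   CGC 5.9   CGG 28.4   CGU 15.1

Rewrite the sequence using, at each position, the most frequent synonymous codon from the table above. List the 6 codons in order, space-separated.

CAA CGG CGG GCU CAA CAA

Codon 1 (Gln): best is CAA at 44.5.
Codon 2 (Arg): best is CGG at 28.4.
Codon 3 (Arg): best is CGG at 28.4.
Codon 4 (Ala): best is GCU at 35.0.
Codon 5 (Gln): best is CAA at 44.5.
Codon 6 (Gln): best is CAA at 44.5.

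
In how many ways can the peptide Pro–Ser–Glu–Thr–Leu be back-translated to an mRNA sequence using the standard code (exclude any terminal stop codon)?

1152

Pro: 4 codons.
Ser: 6 codons.
Glu: 2 codons.
Thr: 4 codons.
Leu: 6 codons.
4 × 6 × 2 × 4 × 6 = 1152.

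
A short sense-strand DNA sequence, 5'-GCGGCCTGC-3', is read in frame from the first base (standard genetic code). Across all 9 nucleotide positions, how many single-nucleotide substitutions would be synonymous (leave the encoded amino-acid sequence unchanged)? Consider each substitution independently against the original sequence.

Codon 1 (GCG, Ala): 3 synonymous substitutions.
Codon 2 (GCC, Ala): 3 synonymous substitutions.
Codon 3 (TGC, Cys): 1 synonymous substitution.
Total: 3 + 3 + 1 = 7.

7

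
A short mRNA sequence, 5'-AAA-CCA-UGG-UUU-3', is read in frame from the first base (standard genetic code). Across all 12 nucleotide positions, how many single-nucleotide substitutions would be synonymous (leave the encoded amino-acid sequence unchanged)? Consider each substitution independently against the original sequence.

Codon 1 (AAA, Lys): 1 synonymous substitution.
Codon 2 (CCA, Pro): 3 synonymous substitutions.
Codon 3 (UGG, Trp): 0 synonymous substitutions.
Codon 4 (UUU, Phe): 1 synonymous substitution.
Total: 1 + 3 + 0 + 1 = 5.

5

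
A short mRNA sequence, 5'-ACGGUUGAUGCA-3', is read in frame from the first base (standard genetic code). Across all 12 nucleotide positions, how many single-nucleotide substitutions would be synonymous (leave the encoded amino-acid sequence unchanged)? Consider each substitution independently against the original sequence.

10

Codon 1 (ACG, Thr): 3 synonymous substitutions.
Codon 2 (GUU, Val): 3 synonymous substitutions.
Codon 3 (GAU, Asp): 1 synonymous substitution.
Codon 4 (GCA, Ala): 3 synonymous substitutions.
Total: 3 + 3 + 1 + 3 = 10.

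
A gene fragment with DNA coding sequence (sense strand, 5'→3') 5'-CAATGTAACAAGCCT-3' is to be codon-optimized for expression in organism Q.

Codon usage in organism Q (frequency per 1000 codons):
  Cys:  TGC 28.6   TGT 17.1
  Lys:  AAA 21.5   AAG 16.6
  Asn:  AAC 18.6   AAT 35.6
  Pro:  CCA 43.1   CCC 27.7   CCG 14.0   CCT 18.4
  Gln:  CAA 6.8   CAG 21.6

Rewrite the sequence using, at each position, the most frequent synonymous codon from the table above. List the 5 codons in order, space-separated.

CAG TGC AAT AAA CCA

Codon 1 (Gln): best is CAG at 21.6.
Codon 2 (Cys): best is TGC at 28.6.
Codon 3 (Asn): best is AAT at 35.6.
Codon 4 (Lys): best is AAA at 21.5.
Codon 5 (Pro): best is CCA at 43.1.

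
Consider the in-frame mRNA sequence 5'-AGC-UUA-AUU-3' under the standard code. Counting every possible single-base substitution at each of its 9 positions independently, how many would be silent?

5

Codon 1 (AGC, Ser): 1 synonymous substitution.
Codon 2 (UUA, Leu): 2 synonymous substitutions.
Codon 3 (AUU, Ile): 2 synonymous substitutions.
Total: 1 + 2 + 2 = 5.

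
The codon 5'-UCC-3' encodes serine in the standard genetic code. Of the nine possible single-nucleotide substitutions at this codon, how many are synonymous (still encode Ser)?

3

Position 1: none → 0 synonymous.
Position 2: none → 0 synonymous.
Position 3: UCU, UCA, UCG → 3 synonymous.
Total: 0 + 0 + 3 = 3.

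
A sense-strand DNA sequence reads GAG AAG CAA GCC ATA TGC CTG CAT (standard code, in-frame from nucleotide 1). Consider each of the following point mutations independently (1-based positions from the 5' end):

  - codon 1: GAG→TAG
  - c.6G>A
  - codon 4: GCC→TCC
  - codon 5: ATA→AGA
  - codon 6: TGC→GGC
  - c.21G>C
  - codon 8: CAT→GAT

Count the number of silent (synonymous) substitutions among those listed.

Codon 1: GAG (Glu) → TAG (Stop) — nonsense.
Codon 2: AAG (Lys) → AAA (Lys) — synonymous.
Codon 4: GCC (Ala) → TCC (Ser) — missense.
Codon 5: ATA (Ile) → AGA (Arg) — missense.
Codon 6: TGC (Cys) → GGC (Gly) — missense.
Codon 7: CTG (Leu) → CTC (Leu) — synonymous.
Codon 8: CAT (His) → GAT (Asp) — missense.
Synonymous: 2 of 7.

2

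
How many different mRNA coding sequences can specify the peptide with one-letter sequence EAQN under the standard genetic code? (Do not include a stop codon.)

32

Glu: 2 codons.
Ala: 4 codons.
Gln: 2 codons.
Asn: 2 codons.
2 × 4 × 2 × 2 = 32.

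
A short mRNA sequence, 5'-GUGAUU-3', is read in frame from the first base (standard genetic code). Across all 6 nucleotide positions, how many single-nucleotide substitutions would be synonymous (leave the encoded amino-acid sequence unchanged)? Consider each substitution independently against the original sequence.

5

Codon 1 (GUG, Val): 3 synonymous substitutions.
Codon 2 (AUU, Ile): 2 synonymous substitutions.
Total: 3 + 2 = 5.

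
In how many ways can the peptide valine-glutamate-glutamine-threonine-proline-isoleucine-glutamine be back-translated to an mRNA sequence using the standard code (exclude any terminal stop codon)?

1536

Val: 4 codons.
Glu: 2 codons.
Gln: 2 codons.
Thr: 4 codons.
Pro: 4 codons.
Ile: 3 codons.
Gln: 2 codons.
4 × 2 × 2 × 4 × 4 × 3 × 2 = 1536.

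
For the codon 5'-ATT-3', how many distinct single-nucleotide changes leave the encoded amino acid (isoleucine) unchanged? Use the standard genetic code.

2

Position 1: none → 0 synonymous.
Position 2: none → 0 synonymous.
Position 3: ATC, ATA → 2 synonymous.
Total: 0 + 0 + 2 = 2.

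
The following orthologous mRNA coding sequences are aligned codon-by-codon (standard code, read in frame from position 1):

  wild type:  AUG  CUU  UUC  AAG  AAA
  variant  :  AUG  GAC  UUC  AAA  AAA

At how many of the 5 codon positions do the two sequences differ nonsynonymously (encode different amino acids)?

Codon 1: AUG Met / AUG Met — identical.
Codon 2: CUU Leu / GAC Asp — nonsynonymous.
Codon 3: UUC Phe / UUC Phe — identical.
Codon 4: AAG Lys / AAA Lys — synonymous.
Codon 5: AAA Lys / AAA Lys — identical.
Nonsynonymous differences: 1.

1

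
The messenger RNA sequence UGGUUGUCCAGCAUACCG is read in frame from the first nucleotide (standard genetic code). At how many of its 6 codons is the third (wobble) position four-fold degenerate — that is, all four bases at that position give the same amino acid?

Codon 1 UGG (Trp): third position 1-fold.
Codon 2 UUG (Leu): third position 2-fold.
Codon 3 UCC (Ser): third position 4-fold.
Codon 4 AGC (Ser): third position 2-fold.
Codon 5 AUA (Ile): third position 3-fold.
Codon 6 CCG (Pro): third position 4-fold.
Four-fold degenerate third positions: 2.

2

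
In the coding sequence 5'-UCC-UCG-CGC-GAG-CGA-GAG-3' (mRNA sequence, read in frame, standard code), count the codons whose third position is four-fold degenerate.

4

Codon 1 UCC (Ser): third position 4-fold.
Codon 2 UCG (Ser): third position 4-fold.
Codon 3 CGC (Arg): third position 4-fold.
Codon 4 GAG (Glu): third position 2-fold.
Codon 5 CGA (Arg): third position 4-fold.
Codon 6 GAG (Glu): third position 2-fold.
Four-fold degenerate third positions: 4.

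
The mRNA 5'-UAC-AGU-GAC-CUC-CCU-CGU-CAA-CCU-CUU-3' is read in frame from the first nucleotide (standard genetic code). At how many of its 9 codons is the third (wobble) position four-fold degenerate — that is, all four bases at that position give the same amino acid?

5

Codon 1 UAC (Tyr): third position 2-fold.
Codon 2 AGU (Ser): third position 2-fold.
Codon 3 GAC (Asp): third position 2-fold.
Codon 4 CUC (Leu): third position 4-fold.
Codon 5 CCU (Pro): third position 4-fold.
Codon 6 CGU (Arg): third position 4-fold.
Codon 7 CAA (Gln): third position 2-fold.
Codon 8 CCU (Pro): third position 4-fold.
Codon 9 CUU (Leu): third position 4-fold.
Four-fold degenerate third positions: 5.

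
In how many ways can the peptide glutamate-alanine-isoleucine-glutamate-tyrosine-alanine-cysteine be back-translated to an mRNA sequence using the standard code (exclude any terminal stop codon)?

Glu: 2 codons.
Ala: 4 codons.
Ile: 3 codons.
Glu: 2 codons.
Tyr: 2 codons.
Ala: 4 codons.
Cys: 2 codons.
2 × 4 × 3 × 2 × 2 × 4 × 2 = 768.

768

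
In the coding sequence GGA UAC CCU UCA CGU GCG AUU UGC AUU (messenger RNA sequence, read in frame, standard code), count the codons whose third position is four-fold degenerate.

5

Codon 1 GGA (Gly): third position 4-fold.
Codon 2 UAC (Tyr): third position 2-fold.
Codon 3 CCU (Pro): third position 4-fold.
Codon 4 UCA (Ser): third position 4-fold.
Codon 5 CGU (Arg): third position 4-fold.
Codon 6 GCG (Ala): third position 4-fold.
Codon 7 AUU (Ile): third position 3-fold.
Codon 8 UGC (Cys): third position 2-fold.
Codon 9 AUU (Ile): third position 3-fold.
Four-fold degenerate third positions: 5.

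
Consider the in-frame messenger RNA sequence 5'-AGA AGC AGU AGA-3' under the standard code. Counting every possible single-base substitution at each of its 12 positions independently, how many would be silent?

Codon 1 (AGA, Arg): 2 synonymous substitutions.
Codon 2 (AGC, Ser): 1 synonymous substitution.
Codon 3 (AGU, Ser): 1 synonymous substitution.
Codon 4 (AGA, Arg): 2 synonymous substitutions.
Total: 2 + 1 + 1 + 2 = 6.

6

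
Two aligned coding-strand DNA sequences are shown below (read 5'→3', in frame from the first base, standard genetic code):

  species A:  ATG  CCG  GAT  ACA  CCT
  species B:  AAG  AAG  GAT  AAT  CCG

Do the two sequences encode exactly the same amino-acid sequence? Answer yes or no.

no

Codon 1: ATG Met / AAG Lys — nonsynonymous.
Codon 2: CCG Pro / AAG Lys — nonsynonymous.
Codon 3: GAT Asp / GAT Asp — identical.
Codon 4: ACA Thr / AAT Asn — nonsynonymous.
Codon 5: CCT Pro / CCG Pro — synonymous.
Nonsynonymous differences: 3 → different protein.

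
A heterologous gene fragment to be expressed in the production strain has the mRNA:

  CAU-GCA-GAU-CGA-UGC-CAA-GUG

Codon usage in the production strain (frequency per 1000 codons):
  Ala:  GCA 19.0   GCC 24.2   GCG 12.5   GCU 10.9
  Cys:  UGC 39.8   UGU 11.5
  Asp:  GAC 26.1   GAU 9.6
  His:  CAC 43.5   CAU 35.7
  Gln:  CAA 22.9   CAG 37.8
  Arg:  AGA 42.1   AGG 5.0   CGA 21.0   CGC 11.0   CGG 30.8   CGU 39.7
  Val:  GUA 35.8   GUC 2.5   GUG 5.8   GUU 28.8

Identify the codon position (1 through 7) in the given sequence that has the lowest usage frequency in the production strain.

7

Codon 1 CAU (His): 35.7 per 1000.
Codon 2 GCA (Ala): 19.0 per 1000.
Codon 3 GAU (Asp): 9.6 per 1000.
Codon 4 CGA (Arg): 21.0 per 1000.
Codon 5 UGC (Cys): 39.8 per 1000.
Codon 6 CAA (Gln): 22.9 per 1000.
Codon 7 GUG (Val): 5.8 per 1000.
Lowest frequency is 5.8 at codon 7.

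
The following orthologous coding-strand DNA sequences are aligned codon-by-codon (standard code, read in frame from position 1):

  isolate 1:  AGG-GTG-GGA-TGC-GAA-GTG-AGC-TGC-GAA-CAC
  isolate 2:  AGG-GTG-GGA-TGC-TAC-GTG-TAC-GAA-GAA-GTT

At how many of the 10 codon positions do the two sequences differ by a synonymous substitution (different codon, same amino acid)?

Codon 1: AGG Arg / AGG Arg — identical.
Codon 2: GTG Val / GTG Val — identical.
Codon 3: GGA Gly / GGA Gly — identical.
Codon 4: TGC Cys / TGC Cys — identical.
Codon 5: GAA Glu / TAC Tyr — nonsynonymous.
Codon 6: GTG Val / GTG Val — identical.
Codon 7: AGC Ser / TAC Tyr — nonsynonymous.
Codon 8: TGC Cys / GAA Glu — nonsynonymous.
Codon 9: GAA Glu / GAA Glu — identical.
Codon 10: CAC His / GTT Val — nonsynonymous.
Synonymous differences: 0.

0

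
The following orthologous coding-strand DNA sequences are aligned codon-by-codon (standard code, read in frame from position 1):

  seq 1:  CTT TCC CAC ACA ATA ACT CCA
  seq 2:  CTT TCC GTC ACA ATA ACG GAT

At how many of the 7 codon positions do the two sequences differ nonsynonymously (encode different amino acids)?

2

Codon 1: CTT Leu / CTT Leu — identical.
Codon 2: TCC Ser / TCC Ser — identical.
Codon 3: CAC His / GTC Val — nonsynonymous.
Codon 4: ACA Thr / ACA Thr — identical.
Codon 5: ATA Ile / ATA Ile — identical.
Codon 6: ACT Thr / ACG Thr — synonymous.
Codon 7: CCA Pro / GAT Asp — nonsynonymous.
Nonsynonymous differences: 2.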